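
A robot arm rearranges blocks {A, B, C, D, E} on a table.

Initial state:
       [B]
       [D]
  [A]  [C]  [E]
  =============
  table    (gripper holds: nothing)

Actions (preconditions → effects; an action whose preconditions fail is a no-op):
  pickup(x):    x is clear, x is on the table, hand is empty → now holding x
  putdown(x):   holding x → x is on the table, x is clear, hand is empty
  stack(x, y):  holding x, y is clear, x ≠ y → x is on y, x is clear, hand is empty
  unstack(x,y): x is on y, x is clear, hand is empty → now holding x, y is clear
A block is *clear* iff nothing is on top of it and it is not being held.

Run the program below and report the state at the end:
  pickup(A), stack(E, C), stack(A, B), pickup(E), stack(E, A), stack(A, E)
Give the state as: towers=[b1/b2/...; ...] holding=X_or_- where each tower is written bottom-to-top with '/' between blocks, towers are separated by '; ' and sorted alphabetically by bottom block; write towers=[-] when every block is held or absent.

towers=[C/D/B/A/E] holding=-

step 1 (pickup(A)): towers=[C/D/B; E] holding=A
step 2 (stack(E, C)) [no-op]: towers=[C/D/B; E] holding=A
step 3 (stack(A, B)): towers=[C/D/B/A; E] holding=-
step 4 (pickup(E)): towers=[C/D/B/A] holding=E
step 5 (stack(E, A)): towers=[C/D/B/A/E] holding=-
step 6 (stack(A, E)) [no-op]: towers=[C/D/B/A/E] holding=-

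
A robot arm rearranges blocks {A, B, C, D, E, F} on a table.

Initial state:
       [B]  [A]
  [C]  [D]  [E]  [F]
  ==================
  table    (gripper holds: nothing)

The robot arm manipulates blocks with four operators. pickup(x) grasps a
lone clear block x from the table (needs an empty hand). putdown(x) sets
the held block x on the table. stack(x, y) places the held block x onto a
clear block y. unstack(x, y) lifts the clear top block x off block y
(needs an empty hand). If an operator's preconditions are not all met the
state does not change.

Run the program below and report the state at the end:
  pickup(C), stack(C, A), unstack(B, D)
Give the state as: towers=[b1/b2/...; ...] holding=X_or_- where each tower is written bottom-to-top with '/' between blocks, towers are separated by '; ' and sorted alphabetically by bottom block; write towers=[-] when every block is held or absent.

step 1 (pickup(C)): towers=[D/B; E/A; F] holding=C
step 2 (stack(C, A)): towers=[D/B; E/A/C; F] holding=-
step 3 (unstack(B, D)): towers=[D; E/A/C; F] holding=B

towers=[D; E/A/C; F] holding=B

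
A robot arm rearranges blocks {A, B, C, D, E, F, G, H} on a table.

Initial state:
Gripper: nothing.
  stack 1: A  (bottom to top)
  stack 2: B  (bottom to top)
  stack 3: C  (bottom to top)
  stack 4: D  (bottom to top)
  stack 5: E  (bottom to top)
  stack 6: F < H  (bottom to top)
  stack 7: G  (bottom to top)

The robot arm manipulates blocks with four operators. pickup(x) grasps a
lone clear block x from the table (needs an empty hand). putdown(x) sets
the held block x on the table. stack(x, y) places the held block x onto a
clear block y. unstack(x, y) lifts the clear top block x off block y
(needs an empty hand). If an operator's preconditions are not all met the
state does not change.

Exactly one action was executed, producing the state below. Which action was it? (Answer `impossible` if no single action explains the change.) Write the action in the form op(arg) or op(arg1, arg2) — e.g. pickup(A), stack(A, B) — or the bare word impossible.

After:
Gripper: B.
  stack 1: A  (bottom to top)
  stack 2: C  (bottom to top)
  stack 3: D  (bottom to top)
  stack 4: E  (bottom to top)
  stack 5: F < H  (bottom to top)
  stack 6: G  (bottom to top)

target: towers=[A; C; D; E; F/H; G] holding=B
         pickup(G) → towers=[A; B; C; D; E; F/H] holding=G
         pickup(A) → towers=[B; C; D; E; F/H; G] holding=A
         pickup(E) → towers=[A; B; C; D; F/H; G] holding=E
     unstack(H, F) → towers=[A; B; C; D; E; F; G] holding=H
         pickup(B) → towers=[A; C; D; E; F/H; G] holding=B  ← match
         pickup(D) → towers=[A; B; C; E; F/H; G] holding=D
         pickup(C) → towers=[A; B; D; E; F/H; G] holding=C

pickup(B)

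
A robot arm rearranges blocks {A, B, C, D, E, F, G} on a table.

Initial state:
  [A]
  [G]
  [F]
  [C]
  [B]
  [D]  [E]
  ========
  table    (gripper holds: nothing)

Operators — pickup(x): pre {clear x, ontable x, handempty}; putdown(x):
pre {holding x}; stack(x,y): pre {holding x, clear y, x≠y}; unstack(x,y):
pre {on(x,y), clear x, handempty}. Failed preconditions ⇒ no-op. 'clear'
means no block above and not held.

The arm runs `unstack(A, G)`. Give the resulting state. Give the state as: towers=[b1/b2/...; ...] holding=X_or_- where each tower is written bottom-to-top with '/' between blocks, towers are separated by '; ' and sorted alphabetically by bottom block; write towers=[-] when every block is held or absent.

towers=[D/B/C/F/G; E] holding=A

before: towers=[D/B/C/F/G/A; E] holding=-
pre[unstack(A, G)]: on(A,G) ✓, clear(A) ✓, handempty ✓
all met → apply unstack(A, G)
after:  towers=[D/B/C/F/G; E] holding=A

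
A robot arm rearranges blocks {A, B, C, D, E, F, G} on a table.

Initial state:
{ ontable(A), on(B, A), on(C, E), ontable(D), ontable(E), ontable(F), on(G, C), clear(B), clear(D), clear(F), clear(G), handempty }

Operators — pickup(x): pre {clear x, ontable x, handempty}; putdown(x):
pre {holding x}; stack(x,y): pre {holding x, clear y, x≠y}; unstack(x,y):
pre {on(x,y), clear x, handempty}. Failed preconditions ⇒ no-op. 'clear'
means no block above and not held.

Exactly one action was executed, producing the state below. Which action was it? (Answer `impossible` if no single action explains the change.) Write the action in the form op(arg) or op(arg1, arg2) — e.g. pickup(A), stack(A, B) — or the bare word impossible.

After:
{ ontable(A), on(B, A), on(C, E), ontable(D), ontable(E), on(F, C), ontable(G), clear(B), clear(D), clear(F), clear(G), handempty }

target: towers=[A/B; D; E/C/F; G] holding=-
     unstack(B, A) → towers=[A; D; E/C/G; F] holding=B
         pickup(F) → towers=[A/B; D; E/C/G] holding=F
     unstack(G, C) → towers=[A/B; D; E/C; F] holding=G
         pickup(D) → towers=[A/B; E/C/G; F] holding=D
none of the 4 applicable actions match → impossible

impossible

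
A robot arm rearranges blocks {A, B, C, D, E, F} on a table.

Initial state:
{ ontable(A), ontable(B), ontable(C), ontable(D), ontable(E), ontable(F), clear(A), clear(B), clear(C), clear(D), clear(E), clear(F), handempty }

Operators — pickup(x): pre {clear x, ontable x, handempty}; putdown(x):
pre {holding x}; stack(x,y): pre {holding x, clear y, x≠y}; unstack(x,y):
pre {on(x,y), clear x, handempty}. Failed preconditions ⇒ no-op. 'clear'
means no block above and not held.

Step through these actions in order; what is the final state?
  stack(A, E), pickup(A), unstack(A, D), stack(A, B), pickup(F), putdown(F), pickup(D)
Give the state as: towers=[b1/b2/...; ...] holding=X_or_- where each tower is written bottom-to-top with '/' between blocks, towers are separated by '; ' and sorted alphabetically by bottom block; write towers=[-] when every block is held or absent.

step 1 (stack(A, E)) [no-op]: towers=[A; B; C; D; E; F] holding=-
step 2 (pickup(A)): towers=[B; C; D; E; F] holding=A
step 3 (unstack(A, D)) [no-op]: towers=[B; C; D; E; F] holding=A
step 4 (stack(A, B)): towers=[B/A; C; D; E; F] holding=-
step 5 (pickup(F)): towers=[B/A; C; D; E] holding=F
step 6 (putdown(F)): towers=[B/A; C; D; E; F] holding=-
step 7 (pickup(D)): towers=[B/A; C; E; F] holding=D

towers=[B/A; C; E; F] holding=D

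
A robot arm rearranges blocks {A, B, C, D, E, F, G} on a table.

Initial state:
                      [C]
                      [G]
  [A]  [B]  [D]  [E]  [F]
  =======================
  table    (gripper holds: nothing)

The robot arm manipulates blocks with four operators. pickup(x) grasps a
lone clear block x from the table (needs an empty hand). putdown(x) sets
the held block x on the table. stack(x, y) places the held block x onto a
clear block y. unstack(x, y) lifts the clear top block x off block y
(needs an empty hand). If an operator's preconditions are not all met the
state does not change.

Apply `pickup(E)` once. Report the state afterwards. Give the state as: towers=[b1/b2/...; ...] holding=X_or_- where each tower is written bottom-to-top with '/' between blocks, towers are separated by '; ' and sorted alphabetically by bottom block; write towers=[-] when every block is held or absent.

before: towers=[A; B; D; E; F/G/C] holding=-
pre[pickup(E)]: clear(E) ✓, ontable(E) ✓, handempty ✓
all met → apply pickup(E)
after:  towers=[A; B; D; F/G/C] holding=E

towers=[A; B; D; F/G/C] holding=E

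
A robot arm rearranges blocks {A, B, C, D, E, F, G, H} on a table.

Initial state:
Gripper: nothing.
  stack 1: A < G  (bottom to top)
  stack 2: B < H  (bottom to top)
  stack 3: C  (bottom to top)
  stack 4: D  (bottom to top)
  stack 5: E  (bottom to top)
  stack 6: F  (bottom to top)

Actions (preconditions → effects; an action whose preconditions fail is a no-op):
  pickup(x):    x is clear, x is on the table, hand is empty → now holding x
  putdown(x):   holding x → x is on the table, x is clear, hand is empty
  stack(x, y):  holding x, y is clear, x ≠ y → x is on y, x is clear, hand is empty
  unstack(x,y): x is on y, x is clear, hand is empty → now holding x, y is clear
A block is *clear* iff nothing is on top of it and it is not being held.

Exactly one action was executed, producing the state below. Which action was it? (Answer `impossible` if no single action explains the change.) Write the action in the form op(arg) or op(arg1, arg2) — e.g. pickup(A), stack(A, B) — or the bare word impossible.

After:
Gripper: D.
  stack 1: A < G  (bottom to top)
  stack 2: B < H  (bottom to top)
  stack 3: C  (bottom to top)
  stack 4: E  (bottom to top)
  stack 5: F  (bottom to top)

pickup(D)

target: towers=[A/G; B/H; C; E; F] holding=D
     unstack(G, A) → towers=[A; B/H; C; D; E; F] holding=G
         pickup(E) → towers=[A/G; B/H; C; D; F] holding=E
     unstack(H, B) → towers=[A/G; B; C; D; E; F] holding=H
         pickup(F) → towers=[A/G; B/H; C; D; E] holding=F
         pickup(D) → towers=[A/G; B/H; C; E; F] holding=D  ← match
         pickup(C) → towers=[A/G; B/H; D; E; F] holding=C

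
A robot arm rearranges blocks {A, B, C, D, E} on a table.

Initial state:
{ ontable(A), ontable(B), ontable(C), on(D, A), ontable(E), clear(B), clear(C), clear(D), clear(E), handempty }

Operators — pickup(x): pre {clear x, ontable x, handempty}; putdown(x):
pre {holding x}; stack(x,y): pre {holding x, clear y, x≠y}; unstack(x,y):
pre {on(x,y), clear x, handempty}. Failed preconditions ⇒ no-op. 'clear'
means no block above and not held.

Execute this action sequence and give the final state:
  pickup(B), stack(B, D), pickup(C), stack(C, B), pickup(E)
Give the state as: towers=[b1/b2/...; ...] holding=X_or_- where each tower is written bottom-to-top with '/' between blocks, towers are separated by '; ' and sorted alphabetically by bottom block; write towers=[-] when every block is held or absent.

towers=[A/D/B/C] holding=E

step 1 (pickup(B)): towers=[A/D; C; E] holding=B
step 2 (stack(B, D)): towers=[A/D/B; C; E] holding=-
step 3 (pickup(C)): towers=[A/D/B; E] holding=C
step 4 (stack(C, B)): towers=[A/D/B/C; E] holding=-
step 5 (pickup(E)): towers=[A/D/B/C] holding=E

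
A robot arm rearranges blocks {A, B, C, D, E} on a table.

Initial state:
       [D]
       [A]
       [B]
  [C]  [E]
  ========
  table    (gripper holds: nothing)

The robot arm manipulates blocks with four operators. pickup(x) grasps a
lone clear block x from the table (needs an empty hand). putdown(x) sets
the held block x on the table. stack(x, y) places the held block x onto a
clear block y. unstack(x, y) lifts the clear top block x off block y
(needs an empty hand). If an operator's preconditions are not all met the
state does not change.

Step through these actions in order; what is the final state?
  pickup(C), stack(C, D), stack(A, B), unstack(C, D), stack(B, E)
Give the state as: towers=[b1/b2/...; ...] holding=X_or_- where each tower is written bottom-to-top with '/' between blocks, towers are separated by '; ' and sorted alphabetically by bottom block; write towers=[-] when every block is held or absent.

towers=[E/B/A/D] holding=C

step 1 (pickup(C)): towers=[E/B/A/D] holding=C
step 2 (stack(C, D)): towers=[E/B/A/D/C] holding=-
step 3 (stack(A, B)) [no-op]: towers=[E/B/A/D/C] holding=-
step 4 (unstack(C, D)): towers=[E/B/A/D] holding=C
step 5 (stack(B, E)) [no-op]: towers=[E/B/A/D] holding=C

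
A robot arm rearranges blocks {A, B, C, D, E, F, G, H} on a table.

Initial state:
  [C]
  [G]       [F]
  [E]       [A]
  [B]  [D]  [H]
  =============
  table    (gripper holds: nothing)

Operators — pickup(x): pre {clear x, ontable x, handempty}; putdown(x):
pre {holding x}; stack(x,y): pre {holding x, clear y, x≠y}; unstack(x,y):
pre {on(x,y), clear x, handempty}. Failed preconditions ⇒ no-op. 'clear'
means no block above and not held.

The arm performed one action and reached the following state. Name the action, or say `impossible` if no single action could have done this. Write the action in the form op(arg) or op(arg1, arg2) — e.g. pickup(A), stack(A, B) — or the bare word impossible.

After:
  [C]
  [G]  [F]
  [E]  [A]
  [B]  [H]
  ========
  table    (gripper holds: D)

pickup(D)

target: towers=[B/E/G/C; H/A/F] holding=D
     unstack(F, A) → towers=[B/E/G/C; D; H/A] holding=F
         pickup(D) → towers=[B/E/G/C; H/A/F] holding=D  ← match
     unstack(C, G) → towers=[B/E/G; D; H/A/F] holding=C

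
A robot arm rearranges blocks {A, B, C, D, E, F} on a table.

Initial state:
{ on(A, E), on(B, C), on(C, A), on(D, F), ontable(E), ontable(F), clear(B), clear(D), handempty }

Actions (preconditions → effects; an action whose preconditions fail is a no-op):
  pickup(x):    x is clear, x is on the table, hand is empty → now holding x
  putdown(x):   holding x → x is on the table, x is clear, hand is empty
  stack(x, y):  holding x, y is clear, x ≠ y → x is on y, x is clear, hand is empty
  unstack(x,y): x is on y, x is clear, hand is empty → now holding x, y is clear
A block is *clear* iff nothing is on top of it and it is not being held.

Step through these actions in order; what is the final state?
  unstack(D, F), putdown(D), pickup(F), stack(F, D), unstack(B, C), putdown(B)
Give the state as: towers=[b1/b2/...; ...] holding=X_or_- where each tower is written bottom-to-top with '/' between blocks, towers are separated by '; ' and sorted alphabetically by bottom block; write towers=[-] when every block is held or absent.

step 1 (unstack(D, F)): towers=[E/A/C/B; F] holding=D
step 2 (putdown(D)): towers=[D; E/A/C/B; F] holding=-
step 3 (pickup(F)): towers=[D; E/A/C/B] holding=F
step 4 (stack(F, D)): towers=[D/F; E/A/C/B] holding=-
step 5 (unstack(B, C)): towers=[D/F; E/A/C] holding=B
step 6 (putdown(B)): towers=[B; D/F; E/A/C] holding=-

towers=[B; D/F; E/A/C] holding=-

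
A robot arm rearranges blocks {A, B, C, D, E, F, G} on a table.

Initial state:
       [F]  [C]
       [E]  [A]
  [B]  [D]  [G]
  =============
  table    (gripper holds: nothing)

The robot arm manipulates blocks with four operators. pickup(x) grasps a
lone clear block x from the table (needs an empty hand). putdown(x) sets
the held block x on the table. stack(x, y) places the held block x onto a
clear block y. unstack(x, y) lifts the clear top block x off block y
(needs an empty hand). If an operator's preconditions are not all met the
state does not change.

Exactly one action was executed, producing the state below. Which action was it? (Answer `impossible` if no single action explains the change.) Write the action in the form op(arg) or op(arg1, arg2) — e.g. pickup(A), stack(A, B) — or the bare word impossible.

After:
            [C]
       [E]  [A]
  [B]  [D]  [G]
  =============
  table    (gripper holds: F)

target: towers=[B; D/E; G/A/C] holding=F
         pickup(B) → towers=[D/E/F; G/A/C] holding=B
     unstack(F, E) → towers=[B; D/E; G/A/C] holding=F  ← match
     unstack(C, A) → towers=[B; D/E/F; G/A] holding=C

unstack(F, E)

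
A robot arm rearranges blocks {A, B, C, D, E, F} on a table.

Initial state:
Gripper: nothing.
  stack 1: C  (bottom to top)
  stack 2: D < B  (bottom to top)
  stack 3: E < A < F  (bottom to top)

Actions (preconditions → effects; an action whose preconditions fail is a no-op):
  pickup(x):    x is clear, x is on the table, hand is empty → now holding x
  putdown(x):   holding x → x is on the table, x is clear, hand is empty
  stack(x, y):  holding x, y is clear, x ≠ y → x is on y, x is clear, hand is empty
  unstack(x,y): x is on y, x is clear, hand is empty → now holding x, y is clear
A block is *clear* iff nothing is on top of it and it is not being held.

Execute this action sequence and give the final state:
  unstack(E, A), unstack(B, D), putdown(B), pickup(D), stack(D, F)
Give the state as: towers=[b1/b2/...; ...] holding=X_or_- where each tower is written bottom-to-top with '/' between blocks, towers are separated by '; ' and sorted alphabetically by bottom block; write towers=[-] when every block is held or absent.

step 1 (unstack(E, A)) [no-op]: towers=[C; D/B; E/A/F] holding=-
step 2 (unstack(B, D)): towers=[C; D; E/A/F] holding=B
step 3 (putdown(B)): towers=[B; C; D; E/A/F] holding=-
step 4 (pickup(D)): towers=[B; C; E/A/F] holding=D
step 5 (stack(D, F)): towers=[B; C; E/A/F/D] holding=-

towers=[B; C; E/A/F/D] holding=-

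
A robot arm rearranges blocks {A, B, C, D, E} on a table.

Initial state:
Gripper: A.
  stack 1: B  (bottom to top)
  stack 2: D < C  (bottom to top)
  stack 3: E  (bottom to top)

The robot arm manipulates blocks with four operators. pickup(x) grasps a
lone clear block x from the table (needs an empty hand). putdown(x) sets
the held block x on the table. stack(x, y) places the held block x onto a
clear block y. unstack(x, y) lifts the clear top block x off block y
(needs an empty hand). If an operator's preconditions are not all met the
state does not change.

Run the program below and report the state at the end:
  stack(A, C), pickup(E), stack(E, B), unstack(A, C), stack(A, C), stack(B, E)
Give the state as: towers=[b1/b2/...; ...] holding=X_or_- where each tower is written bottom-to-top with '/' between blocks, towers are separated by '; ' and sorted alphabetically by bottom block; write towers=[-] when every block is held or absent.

step 1 (stack(A, C)): towers=[B; D/C/A; E] holding=-
step 2 (pickup(E)): towers=[B; D/C/A] holding=E
step 3 (stack(E, B)): towers=[B/E; D/C/A] holding=-
step 4 (unstack(A, C)): towers=[B/E; D/C] holding=A
step 5 (stack(A, C)): towers=[B/E; D/C/A] holding=-
step 6 (stack(B, E)) [no-op]: towers=[B/E; D/C/A] holding=-

towers=[B/E; D/C/A] holding=-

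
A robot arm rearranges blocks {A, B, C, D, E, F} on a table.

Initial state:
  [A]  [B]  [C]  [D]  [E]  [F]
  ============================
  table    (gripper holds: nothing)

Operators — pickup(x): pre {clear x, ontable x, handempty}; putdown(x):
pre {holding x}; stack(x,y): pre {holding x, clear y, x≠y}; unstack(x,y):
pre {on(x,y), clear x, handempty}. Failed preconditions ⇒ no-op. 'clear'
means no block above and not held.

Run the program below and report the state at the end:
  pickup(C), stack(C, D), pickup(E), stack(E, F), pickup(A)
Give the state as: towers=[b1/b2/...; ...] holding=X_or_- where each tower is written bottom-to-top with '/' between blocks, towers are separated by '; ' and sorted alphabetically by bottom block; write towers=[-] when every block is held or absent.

towers=[B; D/C; F/E] holding=A

step 1 (pickup(C)): towers=[A; B; D; E; F] holding=C
step 2 (stack(C, D)): towers=[A; B; D/C; E; F] holding=-
step 3 (pickup(E)): towers=[A; B; D/C; F] holding=E
step 4 (stack(E, F)): towers=[A; B; D/C; F/E] holding=-
step 5 (pickup(A)): towers=[B; D/C; F/E] holding=A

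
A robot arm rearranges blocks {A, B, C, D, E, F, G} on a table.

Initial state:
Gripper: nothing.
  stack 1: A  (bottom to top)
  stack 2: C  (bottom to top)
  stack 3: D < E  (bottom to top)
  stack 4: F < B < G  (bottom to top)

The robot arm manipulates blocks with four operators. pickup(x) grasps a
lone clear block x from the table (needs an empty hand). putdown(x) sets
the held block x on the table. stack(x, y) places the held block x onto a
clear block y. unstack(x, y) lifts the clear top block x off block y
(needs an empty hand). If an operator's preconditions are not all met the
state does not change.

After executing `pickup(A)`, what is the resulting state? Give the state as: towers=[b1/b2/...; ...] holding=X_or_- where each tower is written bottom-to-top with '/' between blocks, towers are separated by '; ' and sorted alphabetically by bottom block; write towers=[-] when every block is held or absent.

towers=[C; D/E; F/B/G] holding=A

before: towers=[A; C; D/E; F/B/G] holding=-
pre[pickup(A)]: clear(A) ok, ontable(A) ok, handempty ok
all met → apply pickup(A)
after:  towers=[C; D/E; F/B/G] holding=A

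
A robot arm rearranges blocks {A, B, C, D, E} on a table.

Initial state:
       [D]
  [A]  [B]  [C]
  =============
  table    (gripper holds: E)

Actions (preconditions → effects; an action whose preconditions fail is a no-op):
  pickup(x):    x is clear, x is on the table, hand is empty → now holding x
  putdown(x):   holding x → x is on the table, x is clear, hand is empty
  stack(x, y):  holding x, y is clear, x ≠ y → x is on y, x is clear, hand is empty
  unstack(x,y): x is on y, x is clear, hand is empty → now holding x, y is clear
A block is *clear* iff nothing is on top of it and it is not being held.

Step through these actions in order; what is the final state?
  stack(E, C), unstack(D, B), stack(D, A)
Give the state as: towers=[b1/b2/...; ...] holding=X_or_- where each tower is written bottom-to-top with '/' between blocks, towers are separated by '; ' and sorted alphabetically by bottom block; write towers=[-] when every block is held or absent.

step 1 (stack(E, C)): towers=[A; B/D; C/E] holding=-
step 2 (unstack(D, B)): towers=[A; B; C/E] holding=D
step 3 (stack(D, A)): towers=[A/D; B; C/E] holding=-

towers=[A/D; B; C/E] holding=-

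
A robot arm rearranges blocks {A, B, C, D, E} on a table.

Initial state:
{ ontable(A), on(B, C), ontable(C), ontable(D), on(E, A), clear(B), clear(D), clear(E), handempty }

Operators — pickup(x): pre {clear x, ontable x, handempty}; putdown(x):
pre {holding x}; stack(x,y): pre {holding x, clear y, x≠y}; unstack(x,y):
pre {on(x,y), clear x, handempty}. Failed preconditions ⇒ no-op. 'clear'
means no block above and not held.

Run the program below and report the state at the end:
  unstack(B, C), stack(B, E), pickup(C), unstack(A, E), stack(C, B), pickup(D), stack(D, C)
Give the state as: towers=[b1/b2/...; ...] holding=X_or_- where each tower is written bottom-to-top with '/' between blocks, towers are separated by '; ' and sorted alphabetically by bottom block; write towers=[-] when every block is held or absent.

towers=[A/E/B/C/D] holding=-

step 1 (unstack(B, C)): towers=[A/E; C; D] holding=B
step 2 (stack(B, E)): towers=[A/E/B; C; D] holding=-
step 3 (pickup(C)): towers=[A/E/B; D] holding=C
step 4 (unstack(A, E)) [no-op]: towers=[A/E/B; D] holding=C
step 5 (stack(C, B)): towers=[A/E/B/C; D] holding=-
step 6 (pickup(D)): towers=[A/E/B/C] holding=D
step 7 (stack(D, C)): towers=[A/E/B/C/D] holding=-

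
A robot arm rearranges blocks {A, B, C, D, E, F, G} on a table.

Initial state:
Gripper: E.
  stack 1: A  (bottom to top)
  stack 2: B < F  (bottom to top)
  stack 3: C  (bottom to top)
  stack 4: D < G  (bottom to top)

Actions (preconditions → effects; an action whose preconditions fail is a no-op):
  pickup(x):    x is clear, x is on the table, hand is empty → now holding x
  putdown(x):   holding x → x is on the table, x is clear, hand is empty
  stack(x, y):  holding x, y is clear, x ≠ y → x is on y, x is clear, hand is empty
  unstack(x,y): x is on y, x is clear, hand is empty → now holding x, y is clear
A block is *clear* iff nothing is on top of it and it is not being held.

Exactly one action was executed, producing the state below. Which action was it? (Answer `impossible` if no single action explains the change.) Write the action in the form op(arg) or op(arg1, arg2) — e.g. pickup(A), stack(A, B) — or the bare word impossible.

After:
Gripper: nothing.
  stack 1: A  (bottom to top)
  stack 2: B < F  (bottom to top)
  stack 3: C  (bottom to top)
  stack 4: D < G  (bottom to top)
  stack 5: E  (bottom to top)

target: towers=[A; B/F; C; D/G; E] holding=-
        putdown(E) → towers=[A; B/F; C; D/G; E] holding=-  ← match
       stack(E, F) → towers=[A; B/F/E; C; D/G] holding=-
       stack(E, G) → towers=[A; B/F; C; D/G/E] holding=-
       stack(E, A) → towers=[A/E; B/F; C; D/G] holding=-
       stack(E, C) → towers=[A; B/F; C/E; D/G] holding=-

putdown(E)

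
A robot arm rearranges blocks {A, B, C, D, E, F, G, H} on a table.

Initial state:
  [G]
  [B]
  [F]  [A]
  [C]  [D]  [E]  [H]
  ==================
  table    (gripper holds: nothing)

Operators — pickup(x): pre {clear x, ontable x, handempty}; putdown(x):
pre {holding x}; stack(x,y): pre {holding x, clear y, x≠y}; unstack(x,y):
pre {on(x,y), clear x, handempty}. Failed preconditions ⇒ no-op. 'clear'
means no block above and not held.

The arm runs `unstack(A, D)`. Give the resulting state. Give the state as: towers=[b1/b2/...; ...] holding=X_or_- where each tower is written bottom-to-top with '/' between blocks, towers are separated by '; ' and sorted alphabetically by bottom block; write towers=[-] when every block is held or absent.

towers=[C/F/B/G; D; E; H] holding=A

before: towers=[C/F/B/G; D/A; E; H] holding=-
pre[unstack(A, D)]: on(A,D) ✓, clear(A) ✓, handempty ✓
all met → apply unstack(A, D)
after:  towers=[C/F/B/G; D; E; H] holding=A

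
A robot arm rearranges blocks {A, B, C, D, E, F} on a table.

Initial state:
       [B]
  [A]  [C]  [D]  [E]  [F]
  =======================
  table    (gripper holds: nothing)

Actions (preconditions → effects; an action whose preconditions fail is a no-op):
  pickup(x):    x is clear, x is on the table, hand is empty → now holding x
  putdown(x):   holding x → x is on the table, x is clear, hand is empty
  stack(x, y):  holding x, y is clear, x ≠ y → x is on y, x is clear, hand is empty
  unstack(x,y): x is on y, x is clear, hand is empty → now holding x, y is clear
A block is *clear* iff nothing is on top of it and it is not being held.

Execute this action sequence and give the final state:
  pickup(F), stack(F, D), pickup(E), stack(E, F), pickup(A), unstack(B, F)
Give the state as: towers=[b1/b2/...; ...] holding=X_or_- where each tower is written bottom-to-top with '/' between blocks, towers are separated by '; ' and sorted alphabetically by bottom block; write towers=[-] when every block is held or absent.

towers=[C/B; D/F/E] holding=A

step 1 (pickup(F)): towers=[A; C/B; D; E] holding=F
step 2 (stack(F, D)): towers=[A; C/B; D/F; E] holding=-
step 3 (pickup(E)): towers=[A; C/B; D/F] holding=E
step 4 (stack(E, F)): towers=[A; C/B; D/F/E] holding=-
step 5 (pickup(A)): towers=[C/B; D/F/E] holding=A
step 6 (unstack(B, F)) [no-op]: towers=[C/B; D/F/E] holding=A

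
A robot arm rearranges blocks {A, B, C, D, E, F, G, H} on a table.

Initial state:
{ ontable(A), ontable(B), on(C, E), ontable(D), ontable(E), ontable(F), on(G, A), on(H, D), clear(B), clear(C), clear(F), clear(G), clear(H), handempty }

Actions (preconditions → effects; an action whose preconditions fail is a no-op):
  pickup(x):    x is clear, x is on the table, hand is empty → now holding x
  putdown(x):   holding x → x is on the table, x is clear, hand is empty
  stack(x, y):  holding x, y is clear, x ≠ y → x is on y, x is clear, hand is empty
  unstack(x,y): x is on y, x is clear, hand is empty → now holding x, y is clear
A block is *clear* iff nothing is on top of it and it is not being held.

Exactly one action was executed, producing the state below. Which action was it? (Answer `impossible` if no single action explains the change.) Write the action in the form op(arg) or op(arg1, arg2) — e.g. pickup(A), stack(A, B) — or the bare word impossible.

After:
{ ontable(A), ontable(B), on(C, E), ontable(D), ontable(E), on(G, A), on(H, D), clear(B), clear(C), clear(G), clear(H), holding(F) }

pickup(F)

target: towers=[A/G; B; D/H; E/C] holding=F
     unstack(G, A) → towers=[A; B; D/H; E/C; F] holding=G
     unstack(H, D) → towers=[A/G; B; D; E/C; F] holding=H
         pickup(B) → towers=[A/G; D/H; E/C; F] holding=B
         pickup(F) → towers=[A/G; B; D/H; E/C] holding=F  ← match
     unstack(C, E) → towers=[A/G; B; D/H; E; F] holding=C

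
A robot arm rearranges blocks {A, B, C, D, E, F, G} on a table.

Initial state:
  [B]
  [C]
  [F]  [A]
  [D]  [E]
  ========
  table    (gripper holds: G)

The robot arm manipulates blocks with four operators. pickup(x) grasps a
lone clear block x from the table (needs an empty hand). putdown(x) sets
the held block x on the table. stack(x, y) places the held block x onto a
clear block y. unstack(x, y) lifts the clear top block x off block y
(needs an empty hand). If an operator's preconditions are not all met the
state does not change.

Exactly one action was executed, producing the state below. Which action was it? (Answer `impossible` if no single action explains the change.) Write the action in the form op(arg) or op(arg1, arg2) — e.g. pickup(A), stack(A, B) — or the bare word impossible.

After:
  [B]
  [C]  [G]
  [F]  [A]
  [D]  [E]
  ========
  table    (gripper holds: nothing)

target: towers=[D/F/C/B; E/A/G] holding=-
        putdown(G) → towers=[D/F/C/B; E/A; G] holding=-
       stack(G, B) → towers=[D/F/C/B/G; E/A] holding=-
       stack(G, A) → towers=[D/F/C/B; E/A/G] holding=-  ← match

stack(G, A)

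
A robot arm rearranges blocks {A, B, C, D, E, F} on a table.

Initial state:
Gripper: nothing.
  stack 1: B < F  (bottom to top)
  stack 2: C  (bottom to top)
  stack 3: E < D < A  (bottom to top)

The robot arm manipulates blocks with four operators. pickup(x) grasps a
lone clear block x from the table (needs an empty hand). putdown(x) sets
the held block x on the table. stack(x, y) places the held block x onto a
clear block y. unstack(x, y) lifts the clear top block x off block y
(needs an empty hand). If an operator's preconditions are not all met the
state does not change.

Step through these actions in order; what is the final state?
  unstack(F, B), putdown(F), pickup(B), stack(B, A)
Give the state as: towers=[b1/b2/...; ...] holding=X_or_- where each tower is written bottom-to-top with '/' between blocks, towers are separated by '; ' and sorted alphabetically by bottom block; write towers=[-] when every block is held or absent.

towers=[C; E/D/A/B; F] holding=-

step 1 (unstack(F, B)): towers=[B; C; E/D/A] holding=F
step 2 (putdown(F)): towers=[B; C; E/D/A; F] holding=-
step 3 (pickup(B)): towers=[C; E/D/A; F] holding=B
step 4 (stack(B, A)): towers=[C; E/D/A/B; F] holding=-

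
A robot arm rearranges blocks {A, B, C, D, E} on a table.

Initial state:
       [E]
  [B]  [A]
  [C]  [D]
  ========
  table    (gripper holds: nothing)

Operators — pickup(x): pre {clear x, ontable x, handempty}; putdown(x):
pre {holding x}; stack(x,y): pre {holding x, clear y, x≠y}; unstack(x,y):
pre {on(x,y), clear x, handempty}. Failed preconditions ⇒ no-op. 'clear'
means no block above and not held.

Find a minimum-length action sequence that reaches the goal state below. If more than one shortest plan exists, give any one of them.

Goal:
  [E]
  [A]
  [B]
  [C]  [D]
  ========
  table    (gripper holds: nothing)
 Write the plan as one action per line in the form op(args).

unstack(E, A)
putdown(E)
unstack(A, D)
stack(A, B)
pickup(E)
stack(E, A)

step 1 (unstack(E, A)): towers=[C/B; D/A] holding=E
step 2 (putdown(E)): towers=[C/B; D/A; E] holding=-
step 3 (unstack(A, D)): towers=[C/B; D; E] holding=A
step 4 (stack(A, B)): towers=[C/B/A; D; E] holding=-
step 5 (pickup(E)): towers=[C/B/A; D] holding=E
step 6 (stack(E, A)): towers=[C/B/A/E; D] holding=-
goal check: towers=[C/B/A/E; D] holding=- — reached (length 6, optimal by BFS)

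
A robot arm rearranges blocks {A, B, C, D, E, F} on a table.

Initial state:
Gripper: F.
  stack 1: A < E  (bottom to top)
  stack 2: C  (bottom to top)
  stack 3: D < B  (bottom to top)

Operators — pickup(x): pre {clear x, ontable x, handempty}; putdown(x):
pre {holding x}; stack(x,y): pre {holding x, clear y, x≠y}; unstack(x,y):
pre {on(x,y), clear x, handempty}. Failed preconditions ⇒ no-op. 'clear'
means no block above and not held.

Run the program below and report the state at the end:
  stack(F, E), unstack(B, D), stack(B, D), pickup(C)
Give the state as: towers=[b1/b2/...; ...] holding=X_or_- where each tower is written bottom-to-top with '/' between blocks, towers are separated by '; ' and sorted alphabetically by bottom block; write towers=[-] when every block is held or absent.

towers=[A/E/F; D/B] holding=C

step 1 (stack(F, E)): towers=[A/E/F; C; D/B] holding=-
step 2 (unstack(B, D)): towers=[A/E/F; C; D] holding=B
step 3 (stack(B, D)): towers=[A/E/F; C; D/B] holding=-
step 4 (pickup(C)): towers=[A/E/F; D/B] holding=C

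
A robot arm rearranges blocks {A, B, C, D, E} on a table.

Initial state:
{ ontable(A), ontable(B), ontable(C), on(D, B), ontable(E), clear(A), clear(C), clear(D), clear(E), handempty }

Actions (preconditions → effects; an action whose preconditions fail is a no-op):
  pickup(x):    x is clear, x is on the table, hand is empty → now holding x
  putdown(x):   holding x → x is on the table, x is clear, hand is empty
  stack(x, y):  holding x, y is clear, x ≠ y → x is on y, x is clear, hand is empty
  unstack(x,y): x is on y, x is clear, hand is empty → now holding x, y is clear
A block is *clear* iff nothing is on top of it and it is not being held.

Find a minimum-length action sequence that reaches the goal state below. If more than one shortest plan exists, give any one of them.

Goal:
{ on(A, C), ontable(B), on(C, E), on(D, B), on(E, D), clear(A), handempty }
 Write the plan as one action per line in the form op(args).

pickup(E)
stack(E, D)
pickup(C)
stack(C, E)
pickup(A)
stack(A, C)

step 1 (pickup(E)): towers=[A; B/D; C] holding=E
step 2 (stack(E, D)): towers=[A; B/D/E; C] holding=-
step 3 (pickup(C)): towers=[A; B/D/E] holding=C
step 4 (stack(C, E)): towers=[A; B/D/E/C] holding=-
step 5 (pickup(A)): towers=[B/D/E/C] holding=A
step 6 (stack(A, C)): towers=[B/D/E/C/A] holding=-
goal check: towers=[B/D/E/C/A] holding=- — reached (length 6, optimal by BFS)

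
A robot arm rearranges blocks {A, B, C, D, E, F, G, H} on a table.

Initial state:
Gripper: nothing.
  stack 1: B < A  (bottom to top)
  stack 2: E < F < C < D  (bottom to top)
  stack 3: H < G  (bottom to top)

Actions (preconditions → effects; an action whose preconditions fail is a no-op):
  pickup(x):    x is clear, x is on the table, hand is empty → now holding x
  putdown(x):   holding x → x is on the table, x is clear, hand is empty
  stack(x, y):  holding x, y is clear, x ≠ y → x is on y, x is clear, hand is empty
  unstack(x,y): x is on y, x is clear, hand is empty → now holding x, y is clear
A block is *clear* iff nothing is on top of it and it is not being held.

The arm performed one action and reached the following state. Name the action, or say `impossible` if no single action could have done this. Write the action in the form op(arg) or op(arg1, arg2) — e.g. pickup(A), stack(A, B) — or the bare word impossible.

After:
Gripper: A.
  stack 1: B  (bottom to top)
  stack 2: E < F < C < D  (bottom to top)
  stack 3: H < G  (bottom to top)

target: towers=[B; E/F/C/D; H/G] holding=A
     unstack(G, H) → towers=[B/A; E/F/C/D; H] holding=G
     unstack(A, B) → towers=[B; E/F/C/D; H/G] holding=A  ← match
     unstack(D, C) → towers=[B/A; E/F/C; H/G] holding=D

unstack(A, B)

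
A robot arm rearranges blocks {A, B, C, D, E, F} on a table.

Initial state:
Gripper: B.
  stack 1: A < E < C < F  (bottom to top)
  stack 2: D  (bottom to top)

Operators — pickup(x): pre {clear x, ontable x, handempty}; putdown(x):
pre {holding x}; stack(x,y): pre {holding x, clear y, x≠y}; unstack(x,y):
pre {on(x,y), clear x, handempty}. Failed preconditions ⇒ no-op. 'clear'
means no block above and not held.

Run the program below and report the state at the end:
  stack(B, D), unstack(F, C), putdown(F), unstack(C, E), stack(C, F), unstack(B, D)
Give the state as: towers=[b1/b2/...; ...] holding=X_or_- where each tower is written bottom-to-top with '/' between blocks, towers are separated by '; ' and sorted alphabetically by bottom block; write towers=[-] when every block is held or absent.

step 1 (stack(B, D)): towers=[A/E/C/F; D/B] holding=-
step 2 (unstack(F, C)): towers=[A/E/C; D/B] holding=F
step 3 (putdown(F)): towers=[A/E/C; D/B; F] holding=-
step 4 (unstack(C, E)): towers=[A/E; D/B; F] holding=C
step 5 (stack(C, F)): towers=[A/E; D/B; F/C] holding=-
step 6 (unstack(B, D)): towers=[A/E; D; F/C] holding=B

towers=[A/E; D; F/C] holding=B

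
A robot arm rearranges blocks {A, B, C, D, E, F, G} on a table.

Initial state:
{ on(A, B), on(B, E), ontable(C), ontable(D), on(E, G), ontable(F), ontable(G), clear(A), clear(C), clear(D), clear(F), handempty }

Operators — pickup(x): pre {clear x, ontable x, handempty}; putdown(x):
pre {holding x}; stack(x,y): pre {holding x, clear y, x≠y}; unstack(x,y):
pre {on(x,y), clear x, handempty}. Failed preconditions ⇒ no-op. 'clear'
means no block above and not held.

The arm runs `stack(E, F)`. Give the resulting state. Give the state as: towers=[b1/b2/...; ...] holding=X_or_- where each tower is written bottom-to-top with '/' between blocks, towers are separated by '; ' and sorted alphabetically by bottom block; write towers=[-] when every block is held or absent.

before: towers=[C; D; F; G/E/B/A] holding=-
pre[stack(E, F)]: holding(E) fail, clear(F) ok, E≠F ok
holding(E) unmet → stack(E, F) is a no-op
after:  towers=[C; D; F; G/E/B/A] holding=-

towers=[C; D; F; G/E/B/A] holding=-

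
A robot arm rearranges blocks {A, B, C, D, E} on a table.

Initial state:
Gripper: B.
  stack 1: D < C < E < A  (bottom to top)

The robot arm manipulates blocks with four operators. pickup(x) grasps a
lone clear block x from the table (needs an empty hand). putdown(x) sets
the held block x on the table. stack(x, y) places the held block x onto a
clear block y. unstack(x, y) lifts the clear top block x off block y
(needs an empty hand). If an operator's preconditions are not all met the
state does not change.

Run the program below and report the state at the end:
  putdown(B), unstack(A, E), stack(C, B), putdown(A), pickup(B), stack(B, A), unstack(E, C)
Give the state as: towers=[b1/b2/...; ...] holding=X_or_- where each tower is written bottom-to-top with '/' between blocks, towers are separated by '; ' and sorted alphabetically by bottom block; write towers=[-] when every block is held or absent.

step 1 (putdown(B)): towers=[B; D/C/E/A] holding=-
step 2 (unstack(A, E)): towers=[B; D/C/E] holding=A
step 3 (stack(C, B)) [no-op]: towers=[B; D/C/E] holding=A
step 4 (putdown(A)): towers=[A; B; D/C/E] holding=-
step 5 (pickup(B)): towers=[A; D/C/E] holding=B
step 6 (stack(B, A)): towers=[A/B; D/C/E] holding=-
step 7 (unstack(E, C)): towers=[A/B; D/C] holding=E

towers=[A/B; D/C] holding=E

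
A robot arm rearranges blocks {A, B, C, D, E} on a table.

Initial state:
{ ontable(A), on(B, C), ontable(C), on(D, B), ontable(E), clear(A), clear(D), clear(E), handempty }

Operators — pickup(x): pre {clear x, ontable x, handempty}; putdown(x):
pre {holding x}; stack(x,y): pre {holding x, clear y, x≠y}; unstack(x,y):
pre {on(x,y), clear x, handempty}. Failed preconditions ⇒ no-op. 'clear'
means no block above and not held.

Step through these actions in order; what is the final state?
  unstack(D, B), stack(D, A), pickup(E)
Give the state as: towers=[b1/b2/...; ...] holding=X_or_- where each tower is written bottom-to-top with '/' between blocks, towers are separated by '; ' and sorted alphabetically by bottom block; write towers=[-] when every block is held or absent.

towers=[A/D; C/B] holding=E

step 1 (unstack(D, B)): towers=[A; C/B; E] holding=D
step 2 (stack(D, A)): towers=[A/D; C/B; E] holding=-
step 3 (pickup(E)): towers=[A/D; C/B] holding=E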